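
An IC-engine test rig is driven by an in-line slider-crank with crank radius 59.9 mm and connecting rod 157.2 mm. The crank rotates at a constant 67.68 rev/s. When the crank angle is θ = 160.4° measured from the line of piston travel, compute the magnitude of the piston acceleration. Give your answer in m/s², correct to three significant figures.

6920

ω = 2π·67.7 = 425.2 rad/s
x(θ) = r cosθ + √(L² − r² sin²θ); with ω constant, a = ω²·d²x/dθ².
d²x/dθ² = −r cosθ − r²(cos2θ)/√u − r⁴ sin²2θ/(4u^{3/2}),  u = L² − r² sin²θ = 0.0243081 m².
Substituting r = 0.0599 m, L = 0.1572 m, θ = 160.4°: d²x/dθ² = +0.038256 m.
a = ω²·d²x/dθ² = (425.2)²·(+0.038256) = +6918 m/s²;  |a| = 6918 m/s².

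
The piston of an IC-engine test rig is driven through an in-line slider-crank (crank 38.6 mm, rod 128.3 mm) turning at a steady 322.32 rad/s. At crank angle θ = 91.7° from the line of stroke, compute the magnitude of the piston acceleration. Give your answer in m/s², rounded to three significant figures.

ω = 322.3 rad/s
x(θ) = r cosθ + √(L² − r² sin²θ); with ω constant, a = ω²·d²x/dθ².
d²x/dθ² = −r cosθ − r²(cos2θ)/√u − r⁴ sin²2θ/(4u^{3/2}),  u = L² − r² sin²θ = 0.0149722 m².
Substituting r = 0.0386 m, L = 0.1283 m, θ = 91.7°: d²x/dθ² = +0.013299 m.
a = ω²·d²x/dθ² = (322.3)²·(+0.013299) = +1381.7 m/s²;  |a| = 1381.7 m/s².

1380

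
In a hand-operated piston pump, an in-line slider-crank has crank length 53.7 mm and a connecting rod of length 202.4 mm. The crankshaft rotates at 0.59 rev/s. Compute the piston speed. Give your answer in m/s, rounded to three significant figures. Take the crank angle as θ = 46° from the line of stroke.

ω = 2π·0.59 = 3.707 rad/s
For an in-line slider-crank, x = r cosθ + √(L² − r² sin²θ), so v = −rω sinθ·[1 + r cosθ/√(L² − r² sin²θ)].
With r = 0.0537 m, L = 0.2024 m, θ = 46°: √(L² − r² sin²θ) = 0.19868 m.
v = −0.0537·3.707·0.71934·[1 + 0.0537·0.69466/0.19868] = -0.17009 m/s.
|v| = 0.17009 m/s.

0.170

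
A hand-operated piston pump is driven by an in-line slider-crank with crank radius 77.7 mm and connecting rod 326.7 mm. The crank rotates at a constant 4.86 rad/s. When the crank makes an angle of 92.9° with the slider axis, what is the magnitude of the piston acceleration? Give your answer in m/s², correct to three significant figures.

0.540

ω = 4.86 rad/s
x(θ) = r cosθ + √(L² − r² sin²θ); with ω constant, a = ω²·d²x/dθ².
d²x/dθ² = −r cosθ − r²(cos2θ)/√u − r⁴ sin²2θ/(4u^{3/2}),  u = L² − r² sin²θ = 0.100711 m².
Substituting r = 0.0777 m, L = 0.3267 m, θ = 92.9°: d²x/dθ² = +0.022855 m.
a = ω²·d²x/dθ² = (4.86)²·(+0.022855) = +0.53982 m/s²;  |a| = 0.53982 m/s².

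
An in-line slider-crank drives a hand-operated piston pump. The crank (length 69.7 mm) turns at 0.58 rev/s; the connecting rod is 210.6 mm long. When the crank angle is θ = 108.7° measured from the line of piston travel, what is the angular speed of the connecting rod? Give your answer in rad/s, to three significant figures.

ω = 3.644 rad/s (converted from 0.58 rev/s).
The rod makes angle φ with the slider axis where L sinφ = r sinθ; differentiating, L cosφ·φ̇ = r ω cosθ.
L cosφ = √(L² − r² sin²θ) = 0.19998 m.
|ω_rod| = r ω |cosθ| / √(L² − r² sin²θ) = 0.0697·3.644·0.32061/0.19998 = 0.40722 rad/s.

0.407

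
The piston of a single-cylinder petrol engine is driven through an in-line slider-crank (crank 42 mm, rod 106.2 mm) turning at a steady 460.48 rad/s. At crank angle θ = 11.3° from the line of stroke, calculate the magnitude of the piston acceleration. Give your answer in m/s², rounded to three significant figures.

12000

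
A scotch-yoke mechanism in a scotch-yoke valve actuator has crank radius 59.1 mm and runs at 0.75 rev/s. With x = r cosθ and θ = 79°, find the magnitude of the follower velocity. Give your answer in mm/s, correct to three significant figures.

273

ω = 4.712 rad/s (from 0.75 rev/s).
x = r cosθ ⇒ ẋ = −rω sinθ.
|v| = rω|sinθ| = 0.0591·4.712·|sin 79°| = 0.27339 m/s = 273.39 mm/s.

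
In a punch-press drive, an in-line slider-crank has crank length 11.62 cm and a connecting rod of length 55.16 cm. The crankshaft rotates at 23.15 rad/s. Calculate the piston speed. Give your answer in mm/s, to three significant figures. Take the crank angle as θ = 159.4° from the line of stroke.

759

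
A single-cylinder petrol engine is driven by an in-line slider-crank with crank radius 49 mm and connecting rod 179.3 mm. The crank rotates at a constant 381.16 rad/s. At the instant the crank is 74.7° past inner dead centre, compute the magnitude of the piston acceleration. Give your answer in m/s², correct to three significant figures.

ω = 381.2 rad/s
x(θ) = r cosθ + √(L² − r² sin²θ); with ω constant, a = ω²·d²x/dθ².
d²x/dθ² = −r cosθ − r²(cos2θ)/√u − r⁴ sin²2θ/(4u^{3/2}),  u = L² − r² sin²θ = 0.0299147 m².
Substituting r = 0.049 m, L = 0.1793 m, θ = 74.7°: d²x/dθ² = -0.0010532 m.
a = ω²·d²x/dθ² = (381.2)²·(-0.0010532) = -153.01 m/s²;  |a| = 153.01 m/s².

153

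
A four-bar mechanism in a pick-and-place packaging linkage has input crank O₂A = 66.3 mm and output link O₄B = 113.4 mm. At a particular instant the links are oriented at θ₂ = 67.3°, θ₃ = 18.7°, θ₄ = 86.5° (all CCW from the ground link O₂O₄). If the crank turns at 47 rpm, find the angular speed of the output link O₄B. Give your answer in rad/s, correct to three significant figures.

2.33

ω₂ = 4.922 rad/s (from 47 rpm).
Differentiating the loop-closure r₂e^{iθ₂}+r₃e^{iθ₃}=r₁+r₄e^{iθ₄} gives r₂ω₂e^{iθ₂}+r₃ω₃e^{iθ₃}=r₄ω₄e^{iθ₄}.
Eliminating the other unknown: ω₄ = r₂ω₂ sin(θ₂−θ₃) / [r₄ sin(θ₄−θ₃)].
Numerator sine = +0.75011; denominator sine = +0.92587.
Result = 0.0663·4.922·(+0.75011) / (0.1134·(+0.92587)) = +2.3313 rad/s; magnitude 2.3313 rad/s.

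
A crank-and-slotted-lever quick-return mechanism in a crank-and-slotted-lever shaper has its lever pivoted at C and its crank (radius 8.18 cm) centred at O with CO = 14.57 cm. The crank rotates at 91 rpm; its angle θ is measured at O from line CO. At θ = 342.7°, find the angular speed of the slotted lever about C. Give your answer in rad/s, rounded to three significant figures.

3.40

ω = 9.529 rad/s (from 91 rpm).
Crank pin A relative to C: A = (d + r cosθ, r sinθ); lever angle φ = atan2(r sinθ, d + r cosθ).
Differentiating tanφ: φ̇ = rω(d cosθ + r)/(d² + r² + 2dr cosθ).
d² + r² + 2dr cosθ = |CA|² = 0.0506779 m²;  d cosθ + r = +0.22091 m.
|ω_lever| = |0.0818·9.529·+0.22091| / 0.0506779 = 3.398 rad/s.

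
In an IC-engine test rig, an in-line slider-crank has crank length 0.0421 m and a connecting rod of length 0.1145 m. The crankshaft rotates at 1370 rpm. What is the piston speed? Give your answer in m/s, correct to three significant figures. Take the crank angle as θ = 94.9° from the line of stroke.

ω = 2π·1370/60 = 143.5 rad/s
For an in-line slider-crank, x = r cosθ + √(L² − r² sin²θ), so v = −rω sinθ·[1 + r cosθ/√(L² − r² sin²θ)].
With r = 0.0421 m, L = 0.1145 m, θ = 94.9°: √(L² − r² sin²θ) = 0.10654 m.
v = −0.0421·143.5·0.99635·[1 + 0.0421·-0.08542/0.10654] = -5.8147 m/s.
|v| = 5.8147 m/s.

5.81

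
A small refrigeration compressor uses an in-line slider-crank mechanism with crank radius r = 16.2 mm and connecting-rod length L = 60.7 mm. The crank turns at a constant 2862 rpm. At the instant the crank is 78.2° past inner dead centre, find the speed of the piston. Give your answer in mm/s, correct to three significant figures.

5020

ω = 2π·2862/60 = 299.7 rad/s
For an in-line slider-crank, x = r cosθ + √(L² − r² sin²θ), so v = −rω sinθ·[1 + r cosθ/√(L² − r² sin²θ)].
With r = 0.0162 m, L = 0.0607 m, θ = 78.2°: √(L² − r² sin²θ) = 0.058592 m.
v = −0.0162·299.7·0.97887·[1 + 0.0162·0.20450/0.058592] = -5.0214 m/s.
|v| = 5.0214 m/s = 5021.4 mm/s.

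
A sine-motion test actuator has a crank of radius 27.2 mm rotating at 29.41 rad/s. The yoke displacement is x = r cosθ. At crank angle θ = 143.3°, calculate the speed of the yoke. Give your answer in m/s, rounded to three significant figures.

0.478

ω = 29.41 rad/s
x = r cosθ ⇒ ẋ = −rω sinθ.
|v| = rω|sinθ| = 0.0272·29.41·|sin 143.3°| = 0.47807 m/s.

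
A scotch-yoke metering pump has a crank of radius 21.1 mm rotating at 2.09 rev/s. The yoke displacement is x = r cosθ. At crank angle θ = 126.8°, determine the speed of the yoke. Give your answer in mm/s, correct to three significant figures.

222

ω = 13.13 rad/s (from 2.09 rev/s).
x = r cosθ ⇒ ẋ = −rω sinθ.
|v| = rω|sinθ| = 0.0211·13.13·|sin 126.8°| = 0.22187 m/s = 221.87 mm/s.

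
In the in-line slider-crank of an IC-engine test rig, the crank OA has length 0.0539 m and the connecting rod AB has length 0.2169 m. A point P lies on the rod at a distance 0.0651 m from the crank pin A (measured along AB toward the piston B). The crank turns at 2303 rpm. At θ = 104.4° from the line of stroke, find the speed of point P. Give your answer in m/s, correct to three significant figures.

12.6

ω = 241.2 rad/s.  Crank-pin speed |V_A| = rω = 12.999 m/s, perpendicular to OA.
Rod angle: sinφ = −(r/L) sinθ ⇒ φ = -13.928°; ω_rod = −rω cosθ/√(L²−r²sin²θ) = +15.356 rad/s.
V_P = V_A + ω_rod × AP, with AP = 0.0651 m along the rod.
Components: V_Px = −rω sinθ − a·ω_rod·sinφ = -12.35 m/s;  V_Py = rω cosθ + a·ω_rod·cosφ = -2.2625 m/s.
|V_P| = √(V_Px² + V_Py²) = 12.556 m/s.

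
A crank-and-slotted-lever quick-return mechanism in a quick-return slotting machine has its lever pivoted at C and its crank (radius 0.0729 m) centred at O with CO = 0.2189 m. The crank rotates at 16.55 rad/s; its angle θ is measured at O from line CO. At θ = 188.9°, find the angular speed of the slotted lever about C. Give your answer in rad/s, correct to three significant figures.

ω = 16.55 rad/s
Crank pin A relative to C: A = (d + r cosθ, r sinθ); lever angle φ = atan2(r sinθ, d + r cosθ).
Differentiating tanφ: φ̇ = rω(d cosθ + r)/(d² + r² + 2dr cosθ).
d² + r² + 2dr cosθ = |CA|² = 0.0217003 m²;  d cosθ + r = -0.14336 m.
|ω_lever| = |0.0729·16.55·-0.14336| / 0.0217003 = 7.9708 rad/s.

7.97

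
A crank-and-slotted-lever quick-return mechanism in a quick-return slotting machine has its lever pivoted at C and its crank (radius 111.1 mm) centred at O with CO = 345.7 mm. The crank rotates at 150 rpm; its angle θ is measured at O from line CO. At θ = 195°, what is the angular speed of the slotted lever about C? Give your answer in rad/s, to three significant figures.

ω = 15.71 rad/s (from 150 rpm).
Crank pin A relative to C: A = (d + r cosθ, r sinθ); lever angle φ = atan2(r sinθ, d + r cosθ).
Differentiating tanφ: φ̇ = rω(d cosθ + r)/(d² + r² + 2dr cosθ).
d² + r² + 2dr cosθ = |CA|² = 0.0576546 m²;  d cosθ + r = -0.22282 m.
|ω_lever| = |0.1111·15.71·-0.22282| / 0.0576546 = 6.7446 rad/s.

6.74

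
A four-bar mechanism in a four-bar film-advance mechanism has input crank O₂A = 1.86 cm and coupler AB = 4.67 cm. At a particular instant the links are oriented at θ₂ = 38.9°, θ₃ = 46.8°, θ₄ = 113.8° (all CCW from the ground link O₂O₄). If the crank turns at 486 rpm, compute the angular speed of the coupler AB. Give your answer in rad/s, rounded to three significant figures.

21.3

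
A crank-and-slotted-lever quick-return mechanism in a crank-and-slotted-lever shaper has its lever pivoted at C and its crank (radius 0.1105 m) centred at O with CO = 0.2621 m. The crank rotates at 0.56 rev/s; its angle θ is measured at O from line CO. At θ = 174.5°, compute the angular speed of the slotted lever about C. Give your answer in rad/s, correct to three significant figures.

ω = 3.519 rad/s (from 0.56 rev/s).
Crank pin A relative to C: A = (d + r cosθ, r sinθ); lever angle φ = atan2(r sinθ, d + r cosθ).
Differentiating tanφ: φ̇ = rω(d cosθ + r)/(d² + r² + 2dr cosθ).
d² + r² + 2dr cosθ = |CA|² = 0.0232492 m²;  d cosθ + r = -0.15039 m.
|ω_lever| = |0.1105·3.519·-0.15039| / 0.0232492 = 2.5151 rad/s.

2.52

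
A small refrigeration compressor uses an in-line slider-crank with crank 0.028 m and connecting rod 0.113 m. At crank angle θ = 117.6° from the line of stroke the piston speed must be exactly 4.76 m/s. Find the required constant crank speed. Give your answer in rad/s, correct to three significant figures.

For an in-line slider-crank, |v_piston| = rω|sinθ|·[1 + r cosθ/√(L² − r² sin²θ)].
With r = 0.028 m, L = 0.113 m, θ = 117.6°: the bracketed kinematic factor |dx/dθ| = 0.021894 m.
ω = v/|dx/dθ| = 4.76/0.021894 = 217.41 rad/s.

217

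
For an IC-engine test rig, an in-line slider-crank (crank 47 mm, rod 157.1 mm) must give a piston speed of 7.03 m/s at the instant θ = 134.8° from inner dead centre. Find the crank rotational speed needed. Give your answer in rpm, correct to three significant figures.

2570

For an in-line slider-crank, |v_piston| = rω|sinθ|·[1 + r cosθ/√(L² − r² sin²θ)].
With r = 0.047 m, L = 0.1571 m, θ = 134.8°: the bracketed kinematic factor |dx/dθ| = 0.026155 m.
ω = v/|dx/dθ| = 7.03/0.026155 = 268.78 rad/s.
N = 60ω/(2π) = 2566.6 rpm.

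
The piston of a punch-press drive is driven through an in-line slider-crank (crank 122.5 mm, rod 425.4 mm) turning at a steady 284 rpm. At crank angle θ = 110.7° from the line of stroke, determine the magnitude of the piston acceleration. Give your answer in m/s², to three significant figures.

62.3

ω = 2π·284/60 = 29.74 rad/s
x(θ) = r cosθ + √(L² − r² sin²θ); with ω constant, a = ω²·d²x/dθ².
d²x/dθ² = −r cosθ − r²(cos2θ)/√u − r⁴ sin²2θ/(4u^{3/2}),  u = L² − r² sin²θ = 0.167834 m².
Substituting r = 0.1225 m, L = 0.4254 m, θ = 110.7°: d²x/dθ² = +0.070419 m.
a = ω²·d²x/dθ² = (29.74)²·(+0.070419) = +62.285 m/s²;  |a| = 62.285 m/s².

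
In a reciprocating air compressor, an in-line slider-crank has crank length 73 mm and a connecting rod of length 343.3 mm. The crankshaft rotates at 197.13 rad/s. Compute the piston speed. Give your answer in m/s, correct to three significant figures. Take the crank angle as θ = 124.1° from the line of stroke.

10.5

ω = 197.1 rad/s
For an in-line slider-crank, x = r cosθ + √(L² − r² sin²θ), so v = −rω sinθ·[1 + r cosθ/√(L² − r² sin²θ)].
With r = 0.073 m, L = 0.3433 m, θ = 124.1°: √(L² − r² sin²θ) = 0.33794 m.
v = −0.073·197.1·0.82806·[1 + 0.073·-0.56064/0.33794] = -10.473 m/s.
|v| = 10.473 m/s.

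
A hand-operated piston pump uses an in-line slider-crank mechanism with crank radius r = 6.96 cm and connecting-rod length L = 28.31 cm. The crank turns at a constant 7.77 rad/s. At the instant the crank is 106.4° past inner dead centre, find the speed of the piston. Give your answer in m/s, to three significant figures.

ω = 7.77 rad/s
For an in-line slider-crank, x = r cosθ + √(L² − r² sin²θ), so v = −rω sinθ·[1 + r cosθ/√(L² − r² sin²θ)].
With r = 0.0696 m, L = 0.2831 m, θ = 106.4°: √(L² − r² sin²θ) = 0.27511 m.
v = −0.0696·7.77·0.95931·[1 + 0.0696·-0.28234/0.27511] = -0.48173 m/s.
|v| = 0.48173 m/s.

0.482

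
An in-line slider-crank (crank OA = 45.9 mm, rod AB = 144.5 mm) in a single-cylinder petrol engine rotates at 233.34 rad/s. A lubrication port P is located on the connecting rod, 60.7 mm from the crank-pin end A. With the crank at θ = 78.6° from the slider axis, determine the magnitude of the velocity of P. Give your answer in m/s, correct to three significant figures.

10.9

ω = 233.3 rad/s.  Crank-pin speed |V_A| = rω = 10.71 m/s, perpendicular to OA.
Rod angle: sinφ = −(r/L) sinθ ⇒ φ = -18.142°; ω_rod = −rω cosθ/√(L²−r²sin²θ) = -15.417 rad/s.
V_P = V_A + ω_rod × AP, with AP = 0.0607 m along the rod.
Components: V_Px = −rω sinθ − a·ω_rod·sinφ = -10.79 m/s;  V_Py = rω cosθ + a·ω_rod·cosφ = +1.2277 m/s.
|V_P| = √(V_Px² + V_Py²) = 10.86 m/s.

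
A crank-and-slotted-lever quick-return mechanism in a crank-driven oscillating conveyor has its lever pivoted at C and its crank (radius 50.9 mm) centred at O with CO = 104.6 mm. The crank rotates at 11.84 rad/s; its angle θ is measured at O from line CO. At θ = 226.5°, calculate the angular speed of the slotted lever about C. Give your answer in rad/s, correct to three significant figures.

ω = 11.84 rad/s
Crank pin A relative to C: A = (d + r cosθ, r sinθ); lever angle φ = atan2(r sinθ, d + r cosθ).
Differentiating tanφ: φ̇ = rω(d cosθ + r)/(d² + r² + 2dr cosθ).
d² + r² + 2dr cosθ = |CA|² = 0.00620218 m²;  d cosθ + r = -0.021102 m.
|ω_lever| = |0.0509·11.84·-0.021102| / 0.00620218 = 2.0504 rad/s.

2.05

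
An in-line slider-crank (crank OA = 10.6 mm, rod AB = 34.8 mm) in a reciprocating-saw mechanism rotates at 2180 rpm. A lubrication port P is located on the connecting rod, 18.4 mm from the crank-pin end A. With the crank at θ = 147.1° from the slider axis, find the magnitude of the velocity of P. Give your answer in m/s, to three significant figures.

ω = 228.3 rad/s.  Crank-pin speed |V_A| = rω = 2.4199 m/s, perpendicular to OA.
Rod angle: sinφ = −(r/L) sinθ ⇒ φ = -9.523°; ω_rod = −rω cosθ/√(L²−r²sin²θ) = +59.2 rad/s.
V_P = V_A + ω_rod × AP, with AP = 0.0184 m along the rod.
Components: V_Px = −rω sinθ − a·ω_rod·sinφ = -1.1342 m/s;  V_Py = rω cosθ + a·ω_rod·cosφ = -0.9575 m/s.
|V_P| = √(V_Px² + V_Py²) = 1.4843 m/s.

1.48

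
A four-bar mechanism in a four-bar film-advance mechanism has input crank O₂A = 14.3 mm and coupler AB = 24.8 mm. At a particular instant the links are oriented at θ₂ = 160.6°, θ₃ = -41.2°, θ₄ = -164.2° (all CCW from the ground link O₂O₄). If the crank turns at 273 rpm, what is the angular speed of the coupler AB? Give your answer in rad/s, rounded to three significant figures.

ω₂ = 28.59 rad/s (from 273 rpm).
Differentiating the loop-closure r₂e^{iθ₂}+r₃e^{iθ₃}=r₁+r₄e^{iθ₄} gives r₂ω₂e^{iθ₂}+r₃ω₃e^{iθ₃}=r₄ω₄e^{iθ₄}.
Eliminating the other unknown: ω₃ = r₂ω₂ sin(θ₄−θ₂) / [r₃ sin(θ₃−θ₄)].
Numerator sine = +0.57643; denominator sine = +0.83867.
Result = 0.0143·28.59·(+0.57643) / (0.0248·(+0.83867)) = +11.33 rad/s; magnitude 11.33 rad/s.

11.3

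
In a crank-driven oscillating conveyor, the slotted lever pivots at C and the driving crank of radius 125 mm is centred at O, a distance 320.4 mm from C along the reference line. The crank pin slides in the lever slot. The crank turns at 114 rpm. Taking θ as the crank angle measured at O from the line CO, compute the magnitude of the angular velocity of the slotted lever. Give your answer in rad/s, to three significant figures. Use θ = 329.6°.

ω = 11.94 rad/s (from 114 rpm).
Crank pin A relative to C: A = (d + r cosθ, r sinθ); lever angle φ = atan2(r sinθ, d + r cosθ).
Differentiating tanφ: φ̇ = rω(d cosθ + r)/(d² + r² + 2dr cosθ).
d² + r² + 2dr cosθ = |CA|² = 0.187369 m²;  d cosθ + r = +0.40135 m.
|ω_lever| = |0.125·11.94·+0.40135| / 0.187369 = 3.1965 rad/s.

3.20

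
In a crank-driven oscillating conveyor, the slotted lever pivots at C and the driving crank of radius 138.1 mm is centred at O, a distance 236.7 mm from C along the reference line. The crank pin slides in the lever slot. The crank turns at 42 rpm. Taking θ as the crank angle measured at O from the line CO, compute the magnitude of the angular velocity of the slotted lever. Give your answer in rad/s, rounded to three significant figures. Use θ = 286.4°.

1.33

ω = 4.398 rad/s (from 42 rpm).
Crank pin A relative to C: A = (d + r cosθ, r sinθ); lever angle φ = atan2(r sinθ, d + r cosθ).
Differentiating tanφ: φ̇ = rω(d cosθ + r)/(d² + r² + 2dr cosθ).
d² + r² + 2dr cosθ = |CA|² = 0.093557 m²;  d cosθ + r = +0.20493 m.
|ω_lever| = |0.1381·4.398·+0.20493| / 0.093557 = 1.3305 rad/s.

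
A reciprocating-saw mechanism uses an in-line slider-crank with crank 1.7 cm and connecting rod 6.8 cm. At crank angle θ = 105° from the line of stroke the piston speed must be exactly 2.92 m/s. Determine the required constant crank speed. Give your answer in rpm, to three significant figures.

1820

For an in-line slider-crank, |v_piston| = rω|sinθ|·[1 + r cosθ/√(L² − r² sin²θ)].
With r = 0.017 m, L = 0.068 m, θ = 105°: the bracketed kinematic factor |dx/dθ| = 0.015326 m.
ω = v/|dx/dθ| = 2.92/0.015326 = 190.53 rad/s.
N = 60ω/(2π) = 1819.4 rpm.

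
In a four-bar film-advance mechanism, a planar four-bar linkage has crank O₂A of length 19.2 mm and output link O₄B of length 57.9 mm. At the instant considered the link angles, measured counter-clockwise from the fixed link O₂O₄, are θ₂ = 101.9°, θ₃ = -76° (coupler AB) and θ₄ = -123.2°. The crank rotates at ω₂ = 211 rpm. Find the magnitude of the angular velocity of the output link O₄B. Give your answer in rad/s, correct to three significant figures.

0.366

ω₂ = 22.1 rad/s (from 211 rpm).
Differentiating the loop-closure r₂e^{iθ₂}+r₃e^{iθ₃}=r₁+r₄e^{iθ₄} gives r₂ω₂e^{iθ₂}+r₃ω₃e^{iθ₃}=r₄ω₄e^{iθ₄}.
Eliminating the other unknown: ω₄ = r₂ω₂ sin(θ₂−θ₃) / [r₄ sin(θ₄−θ₃)].
Numerator sine = +0.03664; denominator sine = -0.73373.
Result = 0.0192·22.1·(+0.03664) / (0.0579·(-0.73373)) = -0.36593 rad/s; magnitude 0.36593 rad/s.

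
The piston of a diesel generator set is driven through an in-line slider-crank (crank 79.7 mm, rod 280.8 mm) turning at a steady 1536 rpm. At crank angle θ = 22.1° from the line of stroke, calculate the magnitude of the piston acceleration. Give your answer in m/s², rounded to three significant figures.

ω = 2π·1536/60 = 160.8 rad/s
x(θ) = r cosθ + √(L² − r² sin²θ); with ω constant, a = ω²·d²x/dθ².
d²x/dθ² = −r cosθ − r²(cos2θ)/√u − r⁴ sin²2θ/(4u^{3/2}),  u = L² − r² sin²θ = 0.0779495 m².
Substituting r = 0.0797 m, L = 0.2808 m, θ = 22.1°: d²x/dθ² = -0.09038 m.
a = ω²·d²x/dθ² = (160.8)²·(-0.09038) = -2338.4 m/s²;  |a| = 2338.4 m/s².

2340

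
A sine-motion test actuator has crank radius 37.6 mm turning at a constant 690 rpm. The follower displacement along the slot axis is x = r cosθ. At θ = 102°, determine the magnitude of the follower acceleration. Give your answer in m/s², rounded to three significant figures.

ω = 72.26 rad/s (from 690 rpm).
x = r cosθ ⇒ ẍ = −rω² cosθ (ω constant).
|a| = rω²|cosθ| = 0.0376·(72.26)²·|cos 102°| = 40.815 m/s².

40.8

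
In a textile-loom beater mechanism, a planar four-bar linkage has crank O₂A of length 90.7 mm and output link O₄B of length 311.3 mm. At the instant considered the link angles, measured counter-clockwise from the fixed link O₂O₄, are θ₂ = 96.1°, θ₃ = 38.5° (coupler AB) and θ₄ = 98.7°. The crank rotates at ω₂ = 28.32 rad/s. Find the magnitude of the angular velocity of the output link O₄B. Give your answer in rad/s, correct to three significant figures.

ω₂ = 28.32 rad/s
Differentiating the loop-closure r₂e^{iθ₂}+r₃e^{iθ₃}=r₁+r₄e^{iθ₄} gives r₂ω₂e^{iθ₂}+r₃ω₃e^{iθ₃}=r₄ω₄e^{iθ₄}.
Eliminating the other unknown: ω₄ = r₂ω₂ sin(θ₂−θ₃) / [r₄ sin(θ₄−θ₃)].
Numerator sine = +0.84433; denominator sine = +0.86777.
Result = 0.0907·28.32·(+0.84433) / (0.3113·(+0.86777)) = +8.0284 rad/s; magnitude 8.0284 rad/s.

8.03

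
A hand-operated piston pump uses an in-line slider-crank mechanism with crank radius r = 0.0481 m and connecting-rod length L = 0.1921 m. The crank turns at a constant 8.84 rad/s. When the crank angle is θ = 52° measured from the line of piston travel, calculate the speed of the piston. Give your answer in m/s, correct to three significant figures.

0.388

ω = 8.84 rad/s
For an in-line slider-crank, x = r cosθ + √(L² − r² sin²θ), so v = −rω sinθ·[1 + r cosθ/√(L² − r² sin²θ)].
With r = 0.0481 m, L = 0.1921 m, θ = 52°: √(L² − r² sin²θ) = 0.18832 m.
v = −0.0481·8.84·0.78801·[1 + 0.0481·0.61566/0.18832] = -0.38775 m/s.
|v| = 0.38775 m/s.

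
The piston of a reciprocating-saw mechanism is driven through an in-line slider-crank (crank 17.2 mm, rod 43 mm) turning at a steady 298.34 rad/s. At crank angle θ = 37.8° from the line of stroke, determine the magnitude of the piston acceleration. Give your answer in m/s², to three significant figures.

1390

ω = 298.3 rad/s
x(θ) = r cosθ + √(L² − r² sin²θ); with ω constant, a = ω²·d²x/dθ².
d²x/dθ² = −r cosθ − r²(cos2θ)/√u − r⁴ sin²2θ/(4u^{3/2}),  u = L² − r² sin²θ = 0.00173787 m².
Substituting r = 0.0172 m, L = 0.043 m, θ = 37.8°: d²x/dθ² = -0.015639 m.
a = ω²·d²x/dθ² = (298.3)²·(-0.015639) = -1392 m/s²;  |a| = 1392 m/s².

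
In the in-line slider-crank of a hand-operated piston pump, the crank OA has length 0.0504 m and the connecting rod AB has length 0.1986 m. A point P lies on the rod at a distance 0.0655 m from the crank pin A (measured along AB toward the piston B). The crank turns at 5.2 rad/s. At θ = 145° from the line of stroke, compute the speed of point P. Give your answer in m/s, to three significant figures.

0.201

ω = 5.2 rad/s.  Crank-pin speed |V_A| = rω = 0.26208 m/s, perpendicular to OA.
Rod angle: sinφ = −(r/L) sinθ ⇒ φ = -8.370°; ω_rod = −rω cosθ/√(L²−r²sin²θ) = +1.0926 rad/s.
V_P = V_A + ω_rod × AP, with AP = 0.0655 m along the rod.
Components: V_Px = −rω sinθ − a·ω_rod·sinφ = -0.13991 m/s;  V_Py = rω cosθ + a·ω_rod·cosφ = -0.14388 m/s.
|V_P| = √(V_Px² + V_Py²) = 0.20069 m/s.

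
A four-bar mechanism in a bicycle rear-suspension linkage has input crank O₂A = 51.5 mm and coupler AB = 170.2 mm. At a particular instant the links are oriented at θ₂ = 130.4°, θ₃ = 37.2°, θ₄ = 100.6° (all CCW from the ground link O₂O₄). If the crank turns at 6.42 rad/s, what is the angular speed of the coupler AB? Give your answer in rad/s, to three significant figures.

ω₂ = 6.42 rad/s
Differentiating the loop-closure r₂e^{iθ₂}+r₃e^{iθ₃}=r₁+r₄e^{iθ₄} gives r₂ω₂e^{iθ₂}+r₃ω₃e^{iθ₃}=r₄ω₄e^{iθ₄}.
Eliminating the other unknown: ω₃ = r₂ω₂ sin(θ₄−θ₂) / [r₃ sin(θ₃−θ₄)].
Numerator sine = -0.49697; denominator sine = -0.89415.
Result = 0.0515·6.42·(-0.49697) / (0.1702·(-0.89415)) = +1.0797 rad/s; magnitude 1.0797 rad/s.

1.08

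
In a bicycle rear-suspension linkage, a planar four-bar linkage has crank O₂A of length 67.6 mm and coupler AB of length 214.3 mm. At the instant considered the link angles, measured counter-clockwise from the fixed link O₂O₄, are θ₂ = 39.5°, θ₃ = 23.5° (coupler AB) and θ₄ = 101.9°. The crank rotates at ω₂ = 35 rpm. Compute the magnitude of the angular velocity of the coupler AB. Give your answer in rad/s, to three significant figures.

1.05

ω₂ = 3.665 rad/s (from 35 rpm).
Differentiating the loop-closure r₂e^{iθ₂}+r₃e^{iθ₃}=r₁+r₄e^{iθ₄} gives r₂ω₂e^{iθ₂}+r₃ω₃e^{iθ₃}=r₄ω₄e^{iθ₄}.
Eliminating the other unknown: ω₃ = r₂ω₂ sin(θ₄−θ₂) / [r₃ sin(θ₃−θ₄)].
Numerator sine = +0.88620; denominator sine = -0.97958.
Result = 0.0676·3.665·(+0.88620) / (0.2143·(-0.97958)) = -1.046 rad/s; magnitude 1.046 rad/s.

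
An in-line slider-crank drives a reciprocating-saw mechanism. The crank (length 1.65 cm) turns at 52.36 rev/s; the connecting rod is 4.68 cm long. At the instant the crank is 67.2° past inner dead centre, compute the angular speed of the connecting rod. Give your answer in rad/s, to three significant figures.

ω = 329 rad/s (converted from 52.36 rev/s).
The rod makes angle φ with the slider axis where L sinφ = r sinθ; differentiating, L cosφ·φ̇ = r ω cosθ.
L cosφ = √(L² − r² sin²θ) = 0.044259 m.
|ω_rod| = r ω |cosθ| / √(L² − r² sin²θ) = 0.0165·329·0.38752/0.044259 = 47.528 rad/s.

47.5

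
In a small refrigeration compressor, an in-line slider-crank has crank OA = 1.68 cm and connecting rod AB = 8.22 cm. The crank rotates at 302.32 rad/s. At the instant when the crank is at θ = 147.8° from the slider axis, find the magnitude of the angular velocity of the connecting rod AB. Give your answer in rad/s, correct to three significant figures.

52.6

ω = 302.3 rad/s
The rod makes angle φ with the slider axis where L sinφ = r sinθ; differentiating, L cosφ·φ̇ = r ω cosθ.
L cosφ = √(L² − r² sin²θ) = 0.081711 m.
|ω_rod| = r ω |cosθ| / √(L² − r² sin²θ) = 0.0168·302.3·0.84619/0.081711 = 52.597 rad/s.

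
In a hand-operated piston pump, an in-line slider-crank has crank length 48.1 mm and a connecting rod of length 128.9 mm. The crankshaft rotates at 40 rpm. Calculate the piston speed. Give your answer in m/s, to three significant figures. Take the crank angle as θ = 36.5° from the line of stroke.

0.157

ω = 2π·40/60 = 4.189 rad/s
For an in-line slider-crank, x = r cosθ + √(L² − r² sin²θ), so v = −rω sinθ·[1 + r cosθ/√(L² − r² sin²θ)].
With r = 0.0481 m, L = 0.1289 m, θ = 36.5°: √(L² − r² sin²θ) = 0.12568 m.
v = −0.0481·4.189·0.59482·[1 + 0.0481·0.80386/0.12568] = -0.15671 m/s.
|v| = 0.15671 m/s.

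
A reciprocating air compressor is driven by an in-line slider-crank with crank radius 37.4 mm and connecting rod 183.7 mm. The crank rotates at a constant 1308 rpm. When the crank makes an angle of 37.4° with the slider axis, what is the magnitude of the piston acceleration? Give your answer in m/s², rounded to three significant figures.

ω = 2π·1308/60 = 137 rad/s
x(θ) = r cosθ + √(L² − r² sin²θ); with ω constant, a = ω²·d²x/dθ².
d²x/dθ² = −r cosθ − r²(cos2θ)/√u − r⁴ sin²2θ/(4u^{3/2}),  u = L² − r² sin²θ = 0.0332297 m².
Substituting r = 0.0374 m, L = 0.1837 m, θ = 37.4°: d²x/dθ² = -0.031798 m.
a = ω²·d²x/dθ² = (137)²·(-0.031798) = -596.59 m/s²;  |a| = 596.59 m/s².

597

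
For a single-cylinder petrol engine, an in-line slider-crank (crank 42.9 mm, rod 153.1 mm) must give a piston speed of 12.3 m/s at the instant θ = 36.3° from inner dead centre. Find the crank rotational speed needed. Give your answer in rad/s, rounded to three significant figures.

394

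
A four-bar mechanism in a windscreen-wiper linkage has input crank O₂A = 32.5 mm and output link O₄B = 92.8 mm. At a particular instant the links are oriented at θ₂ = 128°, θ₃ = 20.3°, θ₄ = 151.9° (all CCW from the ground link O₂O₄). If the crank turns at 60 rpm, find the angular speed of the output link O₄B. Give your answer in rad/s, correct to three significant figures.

2.80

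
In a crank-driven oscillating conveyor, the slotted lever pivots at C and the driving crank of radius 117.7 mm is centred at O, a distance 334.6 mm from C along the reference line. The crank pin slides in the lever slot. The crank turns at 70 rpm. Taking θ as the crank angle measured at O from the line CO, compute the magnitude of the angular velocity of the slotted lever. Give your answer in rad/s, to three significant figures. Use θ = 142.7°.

2.03

ω = 7.33 rad/s (from 70 rpm).
Crank pin A relative to C: A = (d + r cosθ, r sinθ); lever angle φ = atan2(r sinθ, d + r cosθ).
Differentiating tanφ: φ̇ = rω(d cosθ + r)/(d² + r² + 2dr cosθ).
d² + r² + 2dr cosθ = |CA|² = 0.0631551 m²;  d cosθ + r = -0.14847 m.
|ω_lever| = |0.1177·7.33·-0.14847| / 0.0631551 = 2.0282 rad/s.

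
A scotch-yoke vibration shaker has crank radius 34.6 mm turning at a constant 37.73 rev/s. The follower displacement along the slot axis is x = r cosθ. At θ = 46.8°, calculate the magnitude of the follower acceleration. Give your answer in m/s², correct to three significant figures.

1330

ω = 237.1 rad/s (from 37.73 rev/s).
x = r cosθ ⇒ ẍ = −rω² cosθ (ω constant).
|a| = rω²|cosθ| = 0.0346·(237.1)²·|cos 46.8°| = 1331.1 m/s².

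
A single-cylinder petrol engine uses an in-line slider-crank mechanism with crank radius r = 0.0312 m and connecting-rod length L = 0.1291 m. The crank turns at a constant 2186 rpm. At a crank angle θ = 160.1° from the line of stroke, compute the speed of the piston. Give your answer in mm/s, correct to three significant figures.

ω = 2π·2186/60 = 228.9 rad/s
For an in-line slider-crank, x = r cosθ + √(L² − r² sin²θ), so v = −rω sinθ·[1 + r cosθ/√(L² − r² sin²θ)].
With r = 0.0312 m, L = 0.1291 m, θ = 160.1°: √(L² − r² sin²θ) = 0.12866 m.
v = −0.0312·228.9·0.34038·[1 + 0.0312·-0.94029/0.12866] = -1.8767 m/s.
|v| = 1.8767 m/s = 1876.7 mm/s.

1880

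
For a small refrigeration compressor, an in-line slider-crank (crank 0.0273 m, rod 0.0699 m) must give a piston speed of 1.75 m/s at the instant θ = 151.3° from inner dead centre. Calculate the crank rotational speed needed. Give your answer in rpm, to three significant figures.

For an in-line slider-crank, |v_piston| = rω|sinθ|·[1 + r cosθ/√(L² − r² sin²θ)].
With r = 0.0273 m, L = 0.0699 m, θ = 151.3°: the bracketed kinematic factor |dx/dθ| = 0.0085377 m.
ω = v/|dx/dθ| = 1.75/0.0085377 = 204.97 rad/s.
N = 60ω/(2π) = 1957.3 rpm.

1960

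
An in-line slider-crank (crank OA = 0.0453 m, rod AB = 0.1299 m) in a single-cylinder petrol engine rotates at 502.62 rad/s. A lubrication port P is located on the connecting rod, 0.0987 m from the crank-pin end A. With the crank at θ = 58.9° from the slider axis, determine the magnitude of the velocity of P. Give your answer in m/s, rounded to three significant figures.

ω = 502.6 rad/s.  Crank-pin speed |V_A| = rω = 22.769 m/s, perpendicular to OA.
Rod angle: sinφ = −(r/L) sinθ ⇒ φ = -17.374°; ω_rod = −rω cosθ/√(L²−r²sin²θ) = -94.865 rad/s.
V_P = V_A + ω_rod × AP, with AP = 0.0987 m along the rod.
Components: V_Px = −rω sinθ − a·ω_rod·sinφ = -22.292 m/s;  V_Py = rω cosθ + a·ω_rod·cosφ = +2.8248 m/s.
|V_P| = √(V_Px² + V_Py²) = 22.47 m/s.

22.5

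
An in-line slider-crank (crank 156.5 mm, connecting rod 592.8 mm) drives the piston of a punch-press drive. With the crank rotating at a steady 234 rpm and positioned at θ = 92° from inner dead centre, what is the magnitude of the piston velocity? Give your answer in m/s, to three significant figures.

ω = 2π·234/60 = 24.5 rad/s
For an in-line slider-crank, x = r cosθ + √(L² − r² sin²θ), so v = −rω sinθ·[1 + r cosθ/√(L² − r² sin²θ)].
With r = 0.1565 m, L = 0.5928 m, θ = 92°: √(L² − r² sin²θ) = 0.57179 m.
v = −0.1565·24.5·0.99939·[1 + 0.1565·-0.03490/0.57179] = -3.796 m/s.
|v| = 3.796 m/s.

3.80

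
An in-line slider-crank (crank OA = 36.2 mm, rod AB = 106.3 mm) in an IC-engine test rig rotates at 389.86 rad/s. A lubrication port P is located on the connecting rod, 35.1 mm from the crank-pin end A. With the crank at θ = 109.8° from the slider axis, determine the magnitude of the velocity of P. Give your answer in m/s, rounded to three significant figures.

13.1

ω = 389.9 rad/s.  Crank-pin speed |V_A| = rω = 14.113 m/s, perpendicular to OA.
Rod angle: sinφ = −(r/L) sinθ ⇒ φ = -18.688°; ω_rod = −rω cosθ/√(L²−r²sin²θ) = +47.476 rad/s.
V_P = V_A + ω_rod × AP, with AP = 0.0351 m along the rod.
Components: V_Px = −rω sinθ − a·ω_rod·sinφ = -12.745 m/s;  V_Py = rω cosθ + a·ω_rod·cosφ = -3.202 m/s.
|V_P| = √(V_Px² + V_Py²) = 13.141 m/s.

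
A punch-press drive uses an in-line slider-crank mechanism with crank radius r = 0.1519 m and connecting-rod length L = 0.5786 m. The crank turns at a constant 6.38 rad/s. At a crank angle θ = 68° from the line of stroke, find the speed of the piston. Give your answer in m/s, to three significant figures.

0.990

ω = 6.38 rad/s
For an in-line slider-crank, x = r cosθ + √(L² − r² sin²θ), so v = −rω sinθ·[1 + r cosθ/√(L² − r² sin²θ)].
With r = 0.1519 m, L = 0.5786 m, θ = 68°: √(L² − r² sin²θ) = 0.5612 m.
v = −0.1519·6.38·0.92718·[1 + 0.1519·0.37461/0.5612] = -0.98966 m/s.
|v| = 0.98966 m/s.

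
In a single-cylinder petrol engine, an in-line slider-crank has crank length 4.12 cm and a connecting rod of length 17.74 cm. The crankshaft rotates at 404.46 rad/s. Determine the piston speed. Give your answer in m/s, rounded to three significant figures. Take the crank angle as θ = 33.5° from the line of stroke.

ω = 404.5 rad/s
For an in-line slider-crank, x = r cosθ + √(L² − r² sin²θ), so v = −rω sinθ·[1 + r cosθ/√(L² − r² sin²θ)].
With r = 0.0412 m, L = 0.1774 m, θ = 33.5°: √(L² − r² sin²θ) = 0.17594 m.
v = −0.0412·404.5·0.55194·[1 + 0.0412·0.83389/0.17594] = -10.993 m/s.
|v| = 10.993 m/s.

11.0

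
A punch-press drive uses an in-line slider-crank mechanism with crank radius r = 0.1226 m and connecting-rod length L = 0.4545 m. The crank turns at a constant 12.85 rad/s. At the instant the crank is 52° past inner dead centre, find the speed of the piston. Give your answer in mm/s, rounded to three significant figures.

ω = 12.85 rad/s
For an in-line slider-crank, x = r cosθ + √(L² − r² sin²θ), so v = −rω sinθ·[1 + r cosθ/√(L² − r² sin²θ)].
With r = 0.1226 m, L = 0.4545 m, θ = 52°: √(L² − r² sin²θ) = 0.44411 m.
v = −0.1226·12.85·0.78801·[1 + 0.1226·0.61566/0.44411] = -1.4524 m/s.
|v| = 1.4524 m/s = 1452.4 mm/s.

1450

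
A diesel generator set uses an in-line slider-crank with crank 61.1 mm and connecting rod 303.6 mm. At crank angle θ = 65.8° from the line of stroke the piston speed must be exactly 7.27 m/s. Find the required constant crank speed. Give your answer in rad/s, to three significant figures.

For an in-line slider-crank, |v_piston| = rω|sinθ|·[1 + r cosθ/√(L² − r² sin²θ)].
With r = 0.0611 m, L = 0.3036 m, θ = 65.8°: the bracketed kinematic factor |dx/dθ| = 0.060408 m.
ω = v/|dx/dθ| = 7.27/0.060408 = 120.35 rad/s.

120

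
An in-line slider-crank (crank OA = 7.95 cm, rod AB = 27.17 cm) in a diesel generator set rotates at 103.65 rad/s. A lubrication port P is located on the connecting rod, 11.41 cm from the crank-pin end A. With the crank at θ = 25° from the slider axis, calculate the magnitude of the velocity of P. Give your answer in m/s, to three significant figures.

5.81

ω = 103.7 rad/s.  Crank-pin speed |V_A| = rω = 8.2402 m/s, perpendicular to OA.
Rod angle: sinφ = −(r/L) sinθ ⇒ φ = -7.103°; ω_rod = −rω cosθ/√(L²−r²sin²θ) = -27.699 rad/s.
V_P = V_A + ω_rod × AP, with AP = 0.1141 m along the rod.
Components: V_Px = −rω sinθ − a·ω_rod·sinφ = -3.8733 m/s;  V_Py = rω cosθ + a·ω_rod·cosφ = +4.3319 m/s.
|V_P| = √(V_Px² + V_Py²) = 5.811 m/s.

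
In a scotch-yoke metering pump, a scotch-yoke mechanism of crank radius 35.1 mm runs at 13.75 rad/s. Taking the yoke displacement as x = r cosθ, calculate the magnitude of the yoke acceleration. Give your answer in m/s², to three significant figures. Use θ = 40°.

5.08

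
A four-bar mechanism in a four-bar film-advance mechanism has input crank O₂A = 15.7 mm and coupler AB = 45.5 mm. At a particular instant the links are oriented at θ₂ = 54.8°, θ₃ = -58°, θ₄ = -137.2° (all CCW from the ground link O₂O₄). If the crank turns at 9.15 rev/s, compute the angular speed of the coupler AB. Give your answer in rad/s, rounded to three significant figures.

4.20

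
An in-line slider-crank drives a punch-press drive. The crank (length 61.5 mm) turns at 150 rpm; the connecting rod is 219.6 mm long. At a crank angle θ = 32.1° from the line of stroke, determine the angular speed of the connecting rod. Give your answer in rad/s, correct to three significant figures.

3.77

ω = 15.71 rad/s (converted from 150 rpm).
The rod makes angle φ with the slider axis where L sinφ = r sinθ; differentiating, L cosφ·φ̇ = r ω cosθ.
L cosφ = √(L² − r² sin²θ) = 0.21715 m.
|ω_rod| = r ω |cosθ| / √(L² − r² sin²θ) = 0.0615·15.71·0.84712/0.21715 = 3.7685 rad/s.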